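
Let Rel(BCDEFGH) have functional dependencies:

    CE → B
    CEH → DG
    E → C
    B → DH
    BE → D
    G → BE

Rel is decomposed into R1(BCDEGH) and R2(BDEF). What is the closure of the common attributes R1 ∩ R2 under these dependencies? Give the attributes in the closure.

R1 ∩ R2 = {BDE}.
E → C applies, adding C
B → DH applies, adding H
CEH → DG applies, adding G
Closure: {BCDEGH}.

BCDEGH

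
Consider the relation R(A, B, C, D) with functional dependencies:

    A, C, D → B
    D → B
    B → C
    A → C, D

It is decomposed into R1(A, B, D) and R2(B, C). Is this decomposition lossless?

Common attributes: R1 ∩ R2 = {B}.
Closure of {B}: B → C applies, adding C. So (B)⁺ = {B, C}.
This closure contains every attribute of R2, so R1 ∩ R2 → R2. The join is lossless.

Yes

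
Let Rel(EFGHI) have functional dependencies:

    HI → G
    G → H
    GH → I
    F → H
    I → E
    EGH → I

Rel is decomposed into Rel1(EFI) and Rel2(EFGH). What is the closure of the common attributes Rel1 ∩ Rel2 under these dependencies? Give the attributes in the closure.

Rel1 ∩ Rel2 = {EF}.
F → H applies, adding H
Closure: {EFH}.

EFH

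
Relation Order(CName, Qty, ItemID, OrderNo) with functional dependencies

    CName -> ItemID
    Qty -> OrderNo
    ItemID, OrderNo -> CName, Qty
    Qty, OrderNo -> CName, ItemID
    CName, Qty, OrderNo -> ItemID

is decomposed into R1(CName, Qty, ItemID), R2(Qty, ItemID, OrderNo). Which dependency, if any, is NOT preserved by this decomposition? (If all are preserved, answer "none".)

none

CName → ItemID lies within R1.
Qty → OrderNo lies within R2.
ItemID, OrderNo → CName, Qty: restricted closure across fragments reaches CName, Qty.
Qty, OrderNo → CName, ItemID: restricted closure across fragments reaches CName, ItemID.
CName, Qty, OrderNo → ItemID: restricted closure across fragments reaches ItemID.
Every dependency is enforceable on the fragments, so the decomposition is dependency-preserving.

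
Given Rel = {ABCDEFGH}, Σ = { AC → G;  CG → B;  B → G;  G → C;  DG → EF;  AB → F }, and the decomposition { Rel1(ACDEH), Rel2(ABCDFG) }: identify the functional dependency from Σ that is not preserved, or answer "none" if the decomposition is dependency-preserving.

DG → EF

Check DG → EF: no single fragment contains all of {DEFG}, and the restricted closure of {DG} across the fragments never reaches {EF}.
AC → G is preserved.
CG → B is preserved.
B → G is preserved.
G → C is preserved.
AB → F is preserved.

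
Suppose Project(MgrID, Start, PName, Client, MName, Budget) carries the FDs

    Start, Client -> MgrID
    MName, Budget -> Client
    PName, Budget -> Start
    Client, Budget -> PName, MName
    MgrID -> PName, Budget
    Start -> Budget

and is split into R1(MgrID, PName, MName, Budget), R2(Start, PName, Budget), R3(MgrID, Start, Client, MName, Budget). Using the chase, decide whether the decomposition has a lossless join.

Chase test. Columns are MgrID, Start, PName, Client, MName, Budget; row i has aⱼ where attribute j ∈ Ri, else bᵢⱼ.
Initial tableau (one row per fragment):
  row 1: a1 b12 a3 b14 a5 a6
  row 2: b21 a2 a3 b24 b25 a6
  row 3: a1 a2 b33 a4 a5 a6
Rows 1 and 3 agree on MName, Budget; apply MName, Budget→Client and equate their Client entries.
Rows 1 and 2 agree on PName, Budget; apply PName, Budget→Start and equate their Start entries.
Rows 1 and 3 agree on Client, Budget; apply Client, Budget→PName, MName and equate their PName, MName entries.
Row 1 is now all distinguished symbols — the join is lossless.

Yes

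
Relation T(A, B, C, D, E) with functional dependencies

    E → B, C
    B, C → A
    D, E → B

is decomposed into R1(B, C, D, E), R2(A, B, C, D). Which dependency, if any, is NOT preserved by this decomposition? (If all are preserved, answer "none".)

none

E → B, C lies within R1.
B, C → A lies within R2.
D, E → B lies within R1.
Every dependency is enforceable on the fragments, so the decomposition is dependency-preserving.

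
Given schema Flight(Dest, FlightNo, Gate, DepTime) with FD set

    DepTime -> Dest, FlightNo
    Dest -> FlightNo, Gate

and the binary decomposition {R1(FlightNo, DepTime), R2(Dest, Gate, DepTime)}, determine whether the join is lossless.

Common attributes: R1 ∩ R2 = {DepTime}.
Closure of {DepTime}: DepTime → Dest, FlightNo applies, adding Dest, FlightNo; Dest → FlightNo, Gate applies, adding Gate. So (DepTime)⁺ = {Dest, FlightNo, Gate, DepTime}.
This closure contains every attribute of R1, so R1 ∩ R2 → R1. The join is lossless.

Yes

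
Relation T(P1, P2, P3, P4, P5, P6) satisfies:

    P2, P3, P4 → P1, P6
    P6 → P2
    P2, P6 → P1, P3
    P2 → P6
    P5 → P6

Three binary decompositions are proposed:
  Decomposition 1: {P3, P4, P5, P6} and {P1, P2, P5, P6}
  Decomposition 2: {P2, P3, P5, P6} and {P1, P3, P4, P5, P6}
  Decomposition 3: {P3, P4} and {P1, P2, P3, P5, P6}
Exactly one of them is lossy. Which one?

Decomposition 3

Decomposition 1: common = {P5, P6}, closure = {P1, P2, P3, P5, P6} → lossless.
Decomposition 2: common = {P3, P5, P6}, closure = {P1, P2, P3, P5, P6} → lossless.
Decomposition 3: common = {P3}, closure = {P3} → lossy.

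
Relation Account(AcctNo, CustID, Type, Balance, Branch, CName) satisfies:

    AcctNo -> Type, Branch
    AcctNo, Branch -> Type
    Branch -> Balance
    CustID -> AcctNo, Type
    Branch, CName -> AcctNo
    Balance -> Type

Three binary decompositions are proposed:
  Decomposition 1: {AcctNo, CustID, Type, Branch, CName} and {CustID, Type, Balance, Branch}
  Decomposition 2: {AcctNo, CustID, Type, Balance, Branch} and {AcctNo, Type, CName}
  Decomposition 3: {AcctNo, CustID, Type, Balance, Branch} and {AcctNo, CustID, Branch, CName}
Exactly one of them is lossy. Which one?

Decomposition 1: common = {CustID, Type, Branch}, closure = {AcctNo, CustID, Type, Balance, Branch} → lossless.
Decomposition 2: common = {AcctNo, Type}, closure = {AcctNo, Type, Balance, Branch} → lossy.
Decomposition 3: common = {AcctNo, CustID, Branch}, closure = {AcctNo, CustID, Type, Balance, Branch} → lossless.

Decomposition 2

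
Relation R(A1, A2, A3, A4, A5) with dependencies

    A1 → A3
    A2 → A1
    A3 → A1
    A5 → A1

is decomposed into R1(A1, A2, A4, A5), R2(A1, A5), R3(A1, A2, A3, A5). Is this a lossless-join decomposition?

Yes

Chase test. Columns are A1, A2, A3, A4, A5; row i has aⱼ where attribute j ∈ Ri, else bᵢⱼ.
Initial tableau (one row per fragment):
  row 1: a1 a2 b13 a4 a5
  row 2: a1 b22 b23 b24 a5
  row 3: a1 a2 a3 b34 a5
Rows 1 and 2 agree on A1; apply A1→A3 and equate their A3 entries.
Rows 1 and 3 agree on A1; apply A1→A3 and equate their A3 entries.
Row 1 is now all distinguished symbols — the join is lossless.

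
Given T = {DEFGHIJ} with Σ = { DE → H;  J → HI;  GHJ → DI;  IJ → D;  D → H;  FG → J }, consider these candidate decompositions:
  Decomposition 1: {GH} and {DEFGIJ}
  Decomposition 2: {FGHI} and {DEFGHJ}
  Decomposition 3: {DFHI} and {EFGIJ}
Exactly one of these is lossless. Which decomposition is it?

Decomposition 2

Decomposition 1: common = {G}, closure = {G} → lossy.
Decomposition 2: common = {FGH}, closure = {DFGHIJ} → lossless.
Decomposition 3: common = {FI}, closure = {FI} → lossy.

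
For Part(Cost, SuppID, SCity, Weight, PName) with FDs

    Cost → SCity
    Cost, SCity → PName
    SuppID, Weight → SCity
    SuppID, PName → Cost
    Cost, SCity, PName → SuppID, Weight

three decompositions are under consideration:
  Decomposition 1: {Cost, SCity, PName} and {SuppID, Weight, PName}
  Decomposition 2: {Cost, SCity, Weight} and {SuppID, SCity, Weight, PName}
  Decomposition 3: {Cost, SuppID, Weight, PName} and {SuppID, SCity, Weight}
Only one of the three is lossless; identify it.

Decomposition 3

Decomposition 1: common = {PName}, closure = {PName} → lossy.
Decomposition 2: common = {SCity, Weight}, closure = {SCity, Weight} → lossy.
Decomposition 3: common = {SuppID, Weight}, closure = {SuppID, SCity, Weight} → lossless.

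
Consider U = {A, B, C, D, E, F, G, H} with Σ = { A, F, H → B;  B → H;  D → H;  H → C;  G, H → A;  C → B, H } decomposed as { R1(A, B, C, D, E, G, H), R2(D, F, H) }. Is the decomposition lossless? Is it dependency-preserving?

lossy but dependency-preserving

Lossless test: (D, H)⁺ = {B, C, D, H}, which is a superkey of neither fragment — lossy.
Dependency preservation: A, F, H → B is not contained in any single fragment, but the restricted closure of its left-hand side across the fragments still reaches the right-hand side; the remaining FDs each lie inside some fragment. All dependencies are preserved.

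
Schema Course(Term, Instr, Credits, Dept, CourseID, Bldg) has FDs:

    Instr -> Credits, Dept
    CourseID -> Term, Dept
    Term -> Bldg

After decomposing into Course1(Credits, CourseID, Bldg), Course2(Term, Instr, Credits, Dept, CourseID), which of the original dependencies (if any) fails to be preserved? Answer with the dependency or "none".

Check Term → Bldg: no single fragment contains all of {Term, Bldg}, and the restricted closure of {Term} across the fragments never reaches {Bldg}.
Instr → Credits, Dept is preserved.
CourseID → Term, Dept is preserved.

Term -> Bldg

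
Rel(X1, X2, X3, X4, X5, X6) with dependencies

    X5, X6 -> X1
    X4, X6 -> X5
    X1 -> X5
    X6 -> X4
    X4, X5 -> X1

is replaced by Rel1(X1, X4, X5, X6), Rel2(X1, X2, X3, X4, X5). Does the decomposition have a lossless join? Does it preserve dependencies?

lossy but dependency-preserving

Lossless test: (X1, X4, X5)⁺ = {X1, X4, X5}, which is a superkey of neither fragment — lossy.
Dependency preservation: every FD's attributes lie within a single fragment, so each can be enforced locally — preserved.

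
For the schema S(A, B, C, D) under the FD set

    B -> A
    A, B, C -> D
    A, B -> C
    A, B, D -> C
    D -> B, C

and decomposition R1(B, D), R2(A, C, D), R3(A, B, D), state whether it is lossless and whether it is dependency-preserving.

lossless and dependency-preserving

Lossless test (chase): Rows 1 and 3 agree on B; apply B→A and equate their A entries. Rows 1 and 3 agree on A, B; apply A, B→C and equate their C entries. Rows 1 and 2 agree on D; apply D→B, C and equate their B, C entries. Row 1 is now all distinguished symbols — the join is lossless.
Dependency preservation: A, B, C → D; A, B → C; A, B, D → C; D → B, C are not contained in any single fragment, but the restricted closure of each left-hand side across the fragments still reaches the right-hand side; the remaining FDs each lie inside some fragment. All dependencies are preserved.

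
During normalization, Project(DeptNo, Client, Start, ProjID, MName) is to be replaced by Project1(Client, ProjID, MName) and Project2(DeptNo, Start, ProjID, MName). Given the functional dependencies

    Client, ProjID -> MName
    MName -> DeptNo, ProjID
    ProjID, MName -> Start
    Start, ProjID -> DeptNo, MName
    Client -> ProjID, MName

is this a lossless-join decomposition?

Yes

Common attributes: Project1 ∩ Project2 = {ProjID, MName}.
Closure of {ProjID, MName}: MName → DeptNo, ProjID applies, adding DeptNo; ProjID, MName → Start applies, adding Start. So (ProjID, MName)⁺ = {DeptNo, Start, ProjID, MName}.
This closure contains every attribute of Project2, so Project1 ∩ Project2 → Project2. The join is lossless.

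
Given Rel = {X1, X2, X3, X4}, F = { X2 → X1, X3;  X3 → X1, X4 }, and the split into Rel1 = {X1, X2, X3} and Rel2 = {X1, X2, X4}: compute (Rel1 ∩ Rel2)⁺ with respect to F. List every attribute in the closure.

X1, X2, X3, X4

Rel1 ∩ Rel2 = {X1, X2}.
X2 → X1, X3 applies, adding X3
X3 → X1, X4 applies, adding X4
Closure: {X1, X2, X3, X4}.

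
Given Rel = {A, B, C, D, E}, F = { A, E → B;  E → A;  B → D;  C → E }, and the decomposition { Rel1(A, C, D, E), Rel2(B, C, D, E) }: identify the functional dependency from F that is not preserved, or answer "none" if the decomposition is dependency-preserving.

none

A, E → B: restricted closure across fragments reaches B.
E → A lies within Rel1.
B → D lies within Rel2.
C → E lies within Rel1.
Every dependency is enforceable on the fragments, so the decomposition is dependency-preserving.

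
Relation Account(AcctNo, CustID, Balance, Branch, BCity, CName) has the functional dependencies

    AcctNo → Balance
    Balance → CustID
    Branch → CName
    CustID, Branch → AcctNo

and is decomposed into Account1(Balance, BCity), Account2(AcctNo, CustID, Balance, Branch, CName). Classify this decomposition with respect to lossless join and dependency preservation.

Lossless test: (Balance)⁺ = {CustID, Balance}, which is a superkey of neither fragment — lossy.
Dependency preservation: every FD's attributes lie within a single fragment, so each can be enforced locally — preserved.

lossy but dependency-preserving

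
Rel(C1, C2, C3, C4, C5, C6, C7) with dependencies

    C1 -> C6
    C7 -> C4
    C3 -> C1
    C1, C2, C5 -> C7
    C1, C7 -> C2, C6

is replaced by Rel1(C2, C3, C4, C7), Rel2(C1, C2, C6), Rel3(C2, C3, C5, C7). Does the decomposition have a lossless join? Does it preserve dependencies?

Lossless test (chase): Rows 1 and 3 agree on C7; apply C7→C4 and equate their C4 entries. Rows 1 and 3 agree on C3; apply C3→C1 and equate their C1 entries. Rows 1 and 3 agree on C1, C7; apply C1, C7→C2, C6 and equate their C2, C6 entries. No row becomes fully distinguished — the join is lossy.
Dependency preservation: the restricted closure of {C3} across the fragments never reaches {C1}, so C3 → C1 cannot be enforced without a join — not preserved.

lossy and not dependency-preserving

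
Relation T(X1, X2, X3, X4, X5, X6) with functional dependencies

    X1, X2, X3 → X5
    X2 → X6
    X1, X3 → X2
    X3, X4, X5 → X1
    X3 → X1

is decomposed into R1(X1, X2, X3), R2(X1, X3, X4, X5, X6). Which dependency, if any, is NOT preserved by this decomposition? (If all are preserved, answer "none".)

Check X2 → X6: no single fragment contains all of {X2, X6}, and the restricted closure of {X2} across the fragments never reaches {X6}.
X1, X2, X3 → X5 is preserved.
X1, X3 → X2 is preserved.
X3, X4, X5 → X1 is preserved.
X3 → X1 is preserved.

X2 → X6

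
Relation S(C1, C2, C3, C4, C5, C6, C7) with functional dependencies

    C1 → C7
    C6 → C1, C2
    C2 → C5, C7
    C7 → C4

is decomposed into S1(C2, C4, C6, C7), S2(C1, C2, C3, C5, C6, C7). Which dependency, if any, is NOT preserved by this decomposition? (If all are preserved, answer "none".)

none

C1 → C7 lies within S2.
C6 → C1, C2 lies within S2.
C2 → C5, C7 lies within S2.
C7 → C4 lies within S1.
Every dependency is enforceable on the fragments, so the decomposition is dependency-preserving.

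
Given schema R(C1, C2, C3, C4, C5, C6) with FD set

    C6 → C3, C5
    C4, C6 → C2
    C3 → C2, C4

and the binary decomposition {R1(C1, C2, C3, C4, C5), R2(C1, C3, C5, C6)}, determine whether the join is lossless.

Yes

Common attributes: R1 ∩ R2 = {C1, C3, C5}.
Closure of {C1, C3, C5}: C3 → C2, C4 applies, adding C2, C4. So (C1, C3, C5)⁺ = {C1, C2, C3, C4, C5}.
This closure contains every attribute of R1, so R1 ∩ R2 → R1. The join is lossless.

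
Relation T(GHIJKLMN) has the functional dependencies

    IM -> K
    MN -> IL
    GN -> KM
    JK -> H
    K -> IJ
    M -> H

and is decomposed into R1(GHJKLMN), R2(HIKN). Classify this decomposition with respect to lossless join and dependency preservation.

Lossless test: (HKN)⁺ = {HIJKN}, which contains all of one fragment — lossless.
Dependency preservation: the restricted closure of {IM} across the fragments never reaches {K}, so IM → K cannot be enforced without a join — not preserved.

lossless but not dependency-preserving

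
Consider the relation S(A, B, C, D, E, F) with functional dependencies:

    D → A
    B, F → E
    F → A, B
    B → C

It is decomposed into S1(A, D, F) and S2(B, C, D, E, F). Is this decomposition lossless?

Yes

Common attributes: S1 ∩ S2 = {D, F}.
Closure of {D, F}: D → A applies, adding A; F → A, B applies, adding B; B → C applies, adding C; B, F → E applies, adding E. So (D, F)⁺ = {A, B, C, D, E, F}.
This closure contains every attribute of S1, so S1 ∩ S2 → S1. The join is lossless.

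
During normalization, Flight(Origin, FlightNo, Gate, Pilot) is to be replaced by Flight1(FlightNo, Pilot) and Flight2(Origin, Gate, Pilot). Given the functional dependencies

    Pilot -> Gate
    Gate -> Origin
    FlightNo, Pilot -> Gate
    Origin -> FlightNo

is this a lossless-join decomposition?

Yes

Common attributes: Flight1 ∩ Flight2 = {Pilot}.
Closure of {Pilot}: Pilot → Gate applies, adding Gate; Gate → Origin applies, adding Origin; Origin → FlightNo applies, adding FlightNo. So (Pilot)⁺ = {Origin, FlightNo, Gate, Pilot}.
This closure contains every attribute of Flight1, so Flight1 ∩ Flight2 → Flight1. The join is lossless.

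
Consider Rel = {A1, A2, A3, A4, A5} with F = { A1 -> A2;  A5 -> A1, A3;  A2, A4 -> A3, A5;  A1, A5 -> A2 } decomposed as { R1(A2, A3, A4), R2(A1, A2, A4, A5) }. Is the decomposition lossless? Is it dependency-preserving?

lossless but not dependency-preserving

Lossless test: (A2, A4)⁺ = {A1, A2, A3, A4, A5}, which contains all of one fragment — lossless.
Dependency preservation: the restricted closure of {A5} across the fragments never reaches {A1, A3}, so A5 → A1, A3 cannot be enforced without a join — not preserved.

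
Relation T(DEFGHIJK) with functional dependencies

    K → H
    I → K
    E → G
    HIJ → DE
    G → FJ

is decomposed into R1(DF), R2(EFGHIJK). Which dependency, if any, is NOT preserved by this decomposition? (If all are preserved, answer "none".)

HIJ → DE

Check HIJ → DE: no single fragment contains all of {DEHIJ}, and the restricted closure of {HIJ} across the fragments never reaches {DE}.
K → H is preserved.
I → K is preserved.
E → G is preserved.
G → FJ is preserved.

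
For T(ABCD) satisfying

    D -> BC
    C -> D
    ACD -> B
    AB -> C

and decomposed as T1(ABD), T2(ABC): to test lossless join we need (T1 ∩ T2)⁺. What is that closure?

ABCD

T1 ∩ T2 = {AB}.
AB → C applies, adding C
C → D applies, adding D
Closure: {ABCD}.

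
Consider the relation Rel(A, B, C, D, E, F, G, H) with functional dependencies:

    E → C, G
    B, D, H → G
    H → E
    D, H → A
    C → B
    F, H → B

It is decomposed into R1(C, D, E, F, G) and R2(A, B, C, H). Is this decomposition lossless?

Common attributes: R1 ∩ R2 = {C}.
Closure of {C}: C → B applies, adding B. So (C)⁺ = {B, C}.
The closure contains neither all of R1 = {C, D, E, F, G} nor all of R2 = {A, B, C, H}, so the common attributes are not a superkey of either fragment. The join is lossy.

No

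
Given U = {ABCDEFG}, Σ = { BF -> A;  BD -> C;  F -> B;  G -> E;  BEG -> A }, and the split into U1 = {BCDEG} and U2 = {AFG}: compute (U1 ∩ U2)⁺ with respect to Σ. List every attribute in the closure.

EG

U1 ∩ U2 = {G}.
G → E applies, adding E
Closure: {EG}.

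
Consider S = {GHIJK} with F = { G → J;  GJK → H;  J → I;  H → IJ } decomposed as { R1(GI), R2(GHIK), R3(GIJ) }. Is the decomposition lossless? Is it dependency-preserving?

lossless but not dependency-preserving

Lossless test (chase): Rows 1 and 2 agree on G; apply G→J and equate their J entries. Rows 1 and 3 agree on G; apply G→J and equate their J entries. Row 2 is now all distinguished symbols — the join is lossless.
Dependency preservation: the restricted closure of {H} across the fragments never reaches {IJ}, so H → IJ cannot be enforced without a join — not preserved.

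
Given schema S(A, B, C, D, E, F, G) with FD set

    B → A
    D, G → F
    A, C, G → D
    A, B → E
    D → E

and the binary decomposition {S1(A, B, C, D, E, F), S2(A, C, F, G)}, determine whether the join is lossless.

Common attributes: S1 ∩ S2 = {A, C, F}.
No dependency enlarges {A, C, F}, so (A, C, F)⁺ = {A, C, F}.
The closure contains neither all of S1 = {A, B, C, D, E, F} nor all of S2 = {A, C, F, G}, so the common attributes are not a superkey of either fragment. The join is lossy.

No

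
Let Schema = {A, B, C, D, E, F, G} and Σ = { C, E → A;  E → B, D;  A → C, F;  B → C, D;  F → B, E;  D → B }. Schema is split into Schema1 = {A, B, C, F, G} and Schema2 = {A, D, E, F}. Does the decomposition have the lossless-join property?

Common attributes: Schema1 ∩ Schema2 = {A, F}.
Closure of {A, F}: A → C, F applies, adding C; F → B, E applies, adding B, E; E → B, D applies, adding D. So (A, F)⁺ = {A, B, C, D, E, F}.
This closure contains every attribute of Schema2, so Schema1 ∩ Schema2 → Schema2. The join is lossless.

Yes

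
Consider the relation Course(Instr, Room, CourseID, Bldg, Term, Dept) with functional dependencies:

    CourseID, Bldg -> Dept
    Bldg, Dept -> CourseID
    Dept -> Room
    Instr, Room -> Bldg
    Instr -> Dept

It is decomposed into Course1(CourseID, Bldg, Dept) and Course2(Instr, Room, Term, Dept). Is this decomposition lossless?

No

Common attributes: Course1 ∩ Course2 = {Dept}.
Closure of {Dept}: Dept → Room applies, adding Room. So (Dept)⁺ = {Room, Dept}.
The closure contains neither all of Course1 = {CourseID, Bldg, Dept} nor all of Course2 = {Instr, Room, Term, Dept}, so the common attributes are not a superkey of either fragment. The join is lossy.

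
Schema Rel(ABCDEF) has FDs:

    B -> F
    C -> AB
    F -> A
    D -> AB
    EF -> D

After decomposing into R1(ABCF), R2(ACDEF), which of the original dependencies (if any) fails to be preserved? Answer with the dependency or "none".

Check D → AB: no single fragment contains all of {ABD}, and the restricted closure of {D} across the fragments never reaches {AB}.
B → F is preserved.
C → AB is preserved.
F → A is preserved.
EF → D is preserved.

D -> AB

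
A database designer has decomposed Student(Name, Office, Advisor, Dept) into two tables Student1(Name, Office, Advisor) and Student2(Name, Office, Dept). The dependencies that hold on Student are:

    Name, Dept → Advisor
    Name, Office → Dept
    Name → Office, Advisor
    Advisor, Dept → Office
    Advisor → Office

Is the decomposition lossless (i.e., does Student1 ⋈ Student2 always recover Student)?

Yes

Common attributes: Student1 ∩ Student2 = {Name, Office}.
Closure of {Name, Office}: Name, Office → Dept applies, adding Dept; Name → Office, Advisor applies, adding Advisor. So (Name, Office)⁺ = {Name, Office, Advisor, Dept}.
This closure contains every attribute of Student1, so Student1 ∩ Student2 → Student1. The join is lossless.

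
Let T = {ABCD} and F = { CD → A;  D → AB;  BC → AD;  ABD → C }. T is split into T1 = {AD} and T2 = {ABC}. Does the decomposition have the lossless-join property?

Common attributes: T1 ∩ T2 = {A}.
No dependency enlarges {A}, so (A)⁺ = {A}.
The closure contains neither all of T1 = {AD} nor all of T2 = {ABC}, so the common attributes are not a superkey of either fragment. The join is lossy.

No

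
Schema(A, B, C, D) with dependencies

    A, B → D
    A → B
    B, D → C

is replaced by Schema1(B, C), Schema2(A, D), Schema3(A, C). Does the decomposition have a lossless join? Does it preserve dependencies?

Lossless test (chase): Rows 2 and 3 agree on A; apply A→B and equate their B entries. Rows 2 and 3 agree on A, B; apply A, B→D and equate their D entries. Rows 2 and 3 agree on B, D; apply B, D→C and equate their C entries. No row becomes fully distinguished — the join is lossy.
Dependency preservation: the restricted closure of {A} across the fragments never reaches {B}, so A → B cannot be enforced without a join — not preserved.

lossy and not dependency-preserving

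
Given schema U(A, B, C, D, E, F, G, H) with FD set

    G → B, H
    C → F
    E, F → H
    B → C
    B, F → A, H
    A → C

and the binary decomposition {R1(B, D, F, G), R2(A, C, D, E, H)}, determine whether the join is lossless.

Common attributes: R1 ∩ R2 = {D}.
No dependency enlarges {D}, so (D)⁺ = {D}.
The closure contains neither all of R1 = {B, D, F, G} nor all of R2 = {A, C, D, E, H}, so the common attributes are not a superkey of either fragment. The join is lossy.

No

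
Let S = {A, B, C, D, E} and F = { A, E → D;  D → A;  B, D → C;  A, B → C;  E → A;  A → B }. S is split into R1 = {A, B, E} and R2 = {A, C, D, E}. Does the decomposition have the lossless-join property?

Common attributes: R1 ∩ R2 = {A, E}.
Closure of {A, E}: A, E → D applies, adding D; A → B applies, adding B; B, D → C applies, adding C. So (A, E)⁺ = {A, B, C, D, E}.
This closure contains every attribute of R1, so R1 ∩ R2 → R1. The join is lossless.

Yes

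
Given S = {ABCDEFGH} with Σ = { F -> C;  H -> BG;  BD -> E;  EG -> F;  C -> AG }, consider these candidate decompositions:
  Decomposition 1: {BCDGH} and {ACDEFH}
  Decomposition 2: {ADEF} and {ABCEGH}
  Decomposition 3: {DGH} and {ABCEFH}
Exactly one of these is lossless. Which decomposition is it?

Decomposition 1

Decomposition 1: common = {CDH}, closure = {ABCDEFGH} → lossless.
Decomposition 2: common = {AE}, closure = {AE} → lossy.
Decomposition 3: common = {H}, closure = {BGH} → lossy.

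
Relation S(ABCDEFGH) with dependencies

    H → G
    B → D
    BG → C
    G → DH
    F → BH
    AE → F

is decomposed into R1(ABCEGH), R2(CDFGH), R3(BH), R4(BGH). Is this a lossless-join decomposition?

Chase test. Columns are ABCDEFGH; row i has aⱼ where attribute j ∈ Ri, else bᵢⱼ.
Initial tableau (one row per fragment):
  row 1: a1 a2 a3 b14 a5 b16 a7 a8
  row 2: b21 b22 a3 a4 b25 a6 a7 a8
  row 3: b31 a2 b33 b34 b35 b36 b37 a8
  row 4: b41 a2 b43 b44 b45 b46 a7 a8
Rows 1 and 3 agree on H; apply H→G and equate their G entries.
Rows 1 and 3 agree on B; apply B→D and equate their D entries.
Rows 1 and 4 agree on B; apply B→D and equate their D entries.
Rows 1 and 3 agree on BG; apply BG→C and equate their C entries.
Rows 1 and 4 agree on BG; apply BG→C and equate their C entries.
Rows 1 and 2 agree on G; apply G→DH and equate their DH entries.
No row becomes fully distinguished — the join is lossy.

No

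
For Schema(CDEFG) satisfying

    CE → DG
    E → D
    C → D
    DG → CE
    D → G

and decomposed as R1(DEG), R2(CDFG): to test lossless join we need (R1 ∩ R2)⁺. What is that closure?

CDEG

R1 ∩ R2 = {DG}.
DG → CE applies, adding CE
Closure: {CDEG}.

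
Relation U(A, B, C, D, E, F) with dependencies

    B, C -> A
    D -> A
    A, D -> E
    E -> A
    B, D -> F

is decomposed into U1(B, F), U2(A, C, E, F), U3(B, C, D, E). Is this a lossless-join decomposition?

Chase test. Columns are A, B, C, D, E, F; row i has aⱼ where attribute j ∈ Ui, else bᵢⱼ.
Initial tableau (one row per fragment):
  row 1: b11 a2 b13 b14 b15 a6
  row 2: a1 b22 a3 b24 a5 a6
  row 3: b31 a2 a3 a4 a5 b36
Rows 2 and 3 agree on E; apply E→A and equate their A entries.
No row becomes fully distinguished — the join is lossy.

No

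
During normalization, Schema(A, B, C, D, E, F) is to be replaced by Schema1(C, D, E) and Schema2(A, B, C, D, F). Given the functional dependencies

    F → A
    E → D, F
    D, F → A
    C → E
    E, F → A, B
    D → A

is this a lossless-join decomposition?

Yes

Common attributes: Schema1 ∩ Schema2 = {C, D}.
Closure of {C, D}: C → E applies, adding E; D → A applies, adding A; E → D, F applies, adding F; E, F → A, B applies, adding B. So (C, D)⁺ = {A, B, C, D, E, F}.
This closure contains every attribute of Schema1, so Schema1 ∩ Schema2 → Schema1. The join is lossless.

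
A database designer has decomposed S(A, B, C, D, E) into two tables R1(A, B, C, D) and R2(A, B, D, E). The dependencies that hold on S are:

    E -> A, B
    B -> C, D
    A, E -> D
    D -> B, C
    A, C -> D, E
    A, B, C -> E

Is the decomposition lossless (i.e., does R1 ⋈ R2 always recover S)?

Common attributes: R1 ∩ R2 = {A, B, D}.
Closure of {A, B, D}: B → C, D applies, adding C; A, C → D, E applies, adding E. So (A, B, D)⁺ = {A, B, C, D, E}.
This closure contains every attribute of R1, so R1 ∩ R2 → R1. The join is lossless.

Yes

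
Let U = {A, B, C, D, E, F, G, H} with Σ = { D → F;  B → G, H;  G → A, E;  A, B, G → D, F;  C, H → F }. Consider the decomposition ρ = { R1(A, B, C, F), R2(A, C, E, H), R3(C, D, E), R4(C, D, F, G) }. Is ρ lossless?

No

Chase test. Columns are A, B, C, D, E, F, G, H; row i has aⱼ where attribute j ∈ Ri, else bᵢⱼ.
Initial tableau (one row per fragment):
  row 1: a1 a2 a3 b14 b15 a6 b17 b18
  row 2: a1 b22 a3 b24 a5 b26 b27 a8
  row 3: b31 b32 a3 a4 a5 b36 b37 b38
  row 4: b41 b42 a3 a4 b45 a6 a7 b48
Rows 3 and 4 agree on D; apply D→F and equate their F entries.
No row becomes fully distinguished — the join is lossy.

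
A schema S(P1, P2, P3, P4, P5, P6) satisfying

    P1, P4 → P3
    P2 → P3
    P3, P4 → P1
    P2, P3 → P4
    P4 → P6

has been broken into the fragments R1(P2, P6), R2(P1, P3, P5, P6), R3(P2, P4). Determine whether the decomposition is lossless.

No

Chase test. Columns are P1, P2, P3, P4, P5, P6; row i has aⱼ where attribute j ∈ Ri, else bᵢⱼ.
Initial tableau (one row per fragment):
  row 1: b11 a2 b13 b14 b15 a6
  row 2: a1 b22 a3 b24 a5 a6
  row 3: b31 a2 b33 a4 b35 b36
Rows 1 and 3 agree on P2; apply P2→P3 and equate their P3 entries.
Rows 1 and 3 agree on P2, P3; apply P2, P3→P4 and equate their P4 entries.
Rows 1 and 3 agree on P4; apply P4→P6 and equate their P6 entries.
Rows 1 and 3 agree on P3, P4; apply P3, P4→P1 and equate their P1 entries.
No row becomes fully distinguished — the join is lossy.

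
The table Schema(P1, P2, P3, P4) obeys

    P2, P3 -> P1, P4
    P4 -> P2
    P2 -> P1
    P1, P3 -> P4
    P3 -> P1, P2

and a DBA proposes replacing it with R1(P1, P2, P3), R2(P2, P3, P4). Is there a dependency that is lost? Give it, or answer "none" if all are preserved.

P2, P3 → P1, P4: restricted closure across fragments reaches P1, P4.
P4 → P2 lies within R2.
P2 → P1 lies within R1.
P1, P3 → P4: restricted closure across fragments reaches P4.
P3 → P1, P2 lies within R1.
Every dependency is enforceable on the fragments, so the decomposition is dependency-preserving.

none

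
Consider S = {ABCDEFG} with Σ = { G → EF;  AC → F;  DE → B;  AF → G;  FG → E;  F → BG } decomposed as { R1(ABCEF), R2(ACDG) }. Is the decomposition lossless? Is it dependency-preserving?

lossless but not dependency-preserving

Lossless test: (AC)⁺ = {ABCEFG}, which contains all of one fragment — lossless.
Dependency preservation: the restricted closure of {G} across the fragments never reaches {EF}, so G → EF cannot be enforced without a join — not preserved.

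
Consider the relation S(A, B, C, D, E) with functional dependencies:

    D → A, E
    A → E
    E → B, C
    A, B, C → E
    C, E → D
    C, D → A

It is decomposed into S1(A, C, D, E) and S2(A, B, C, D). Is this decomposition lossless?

Yes

Common attributes: S1 ∩ S2 = {A, C, D}.
Closure of {A, C, D}: D → A, E applies, adding E; E → B, C applies, adding B. So (A, C, D)⁺ = {A, B, C, D, E}.
This closure contains every attribute of S1, so S1 ∩ S2 → S1. The join is lossless.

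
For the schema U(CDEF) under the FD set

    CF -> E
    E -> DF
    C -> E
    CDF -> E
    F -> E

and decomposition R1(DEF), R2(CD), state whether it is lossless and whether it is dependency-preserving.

lossy and not dependency-preserving

Lossless test: (D)⁺ = {D}, which is a superkey of neither fragment — lossy.
Dependency preservation: the restricted closure of {C} across the fragments never reaches {E}, so C → E cannot be enforced without a join — not preserved.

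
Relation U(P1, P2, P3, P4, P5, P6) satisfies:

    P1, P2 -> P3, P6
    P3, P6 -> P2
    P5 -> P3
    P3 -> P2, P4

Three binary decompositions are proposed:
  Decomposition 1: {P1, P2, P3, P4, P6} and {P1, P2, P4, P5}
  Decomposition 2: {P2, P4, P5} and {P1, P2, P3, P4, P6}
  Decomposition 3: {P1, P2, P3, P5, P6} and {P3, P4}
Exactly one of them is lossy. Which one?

Decomposition 1: common = {P1, P2, P4}, closure = {P1, P2, P3, P4, P6} → lossless.
Decomposition 2: common = {P2, P4}, closure = {P2, P4} → lossy.
Decomposition 3: common = {P3}, closure = {P2, P3, P4} → lossless.

Decomposition 2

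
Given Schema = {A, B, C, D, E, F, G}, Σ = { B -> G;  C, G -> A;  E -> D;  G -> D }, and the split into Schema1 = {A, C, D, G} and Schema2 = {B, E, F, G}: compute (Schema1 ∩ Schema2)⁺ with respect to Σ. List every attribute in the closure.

Schema1 ∩ Schema2 = {G}.
G → D applies, adding D
Closure: {D, G}.

D, G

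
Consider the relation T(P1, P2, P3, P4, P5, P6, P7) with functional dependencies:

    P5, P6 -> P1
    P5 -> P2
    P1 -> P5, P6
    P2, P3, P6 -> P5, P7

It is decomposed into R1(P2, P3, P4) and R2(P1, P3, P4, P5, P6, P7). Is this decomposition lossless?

No

Common attributes: R1 ∩ R2 = {P3, P4}.
No dependency enlarges {P3, P4}, so (P3, P4)⁺ = {P3, P4}.
The closure contains neither all of R1 = {P2, P3, P4} nor all of R2 = {P1, P3, P4, P5, P6, P7}, so the common attributes are not a superkey of either fragment. The join is lossy.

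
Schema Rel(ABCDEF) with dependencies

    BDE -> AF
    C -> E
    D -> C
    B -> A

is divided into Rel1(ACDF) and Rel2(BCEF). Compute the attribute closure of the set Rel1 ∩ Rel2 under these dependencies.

CEF

Rel1 ∩ Rel2 = {CF}.
C → E applies, adding E
Closure: {CEF}.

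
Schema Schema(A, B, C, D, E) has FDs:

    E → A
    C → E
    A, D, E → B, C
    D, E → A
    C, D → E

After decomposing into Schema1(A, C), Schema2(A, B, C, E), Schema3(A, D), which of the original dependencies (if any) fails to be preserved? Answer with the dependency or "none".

A, D, E → B, C

Check A, D, E → B, C: no single fragment contains all of {A, B, C, D, E}, and the restricted closure of {A, D, E} across the fragments never reaches {B, C}.
E → A is preserved.
C → E is preserved.
D, E → A is preserved.
C, D → E is preserved.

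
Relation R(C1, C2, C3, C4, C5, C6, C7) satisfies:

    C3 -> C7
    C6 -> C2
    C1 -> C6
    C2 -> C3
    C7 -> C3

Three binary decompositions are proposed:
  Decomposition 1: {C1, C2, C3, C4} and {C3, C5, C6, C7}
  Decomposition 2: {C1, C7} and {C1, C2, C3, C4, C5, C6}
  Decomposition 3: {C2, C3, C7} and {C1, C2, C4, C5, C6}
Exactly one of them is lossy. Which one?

Decomposition 1: common = {C3}, closure = {C3, C7} → lossy.
Decomposition 2: common = {C1}, closure = {C1, C2, C3, C6, C7} → lossless.
Decomposition 3: common = {C2}, closure = {C2, C3, C7} → lossless.

Decomposition 1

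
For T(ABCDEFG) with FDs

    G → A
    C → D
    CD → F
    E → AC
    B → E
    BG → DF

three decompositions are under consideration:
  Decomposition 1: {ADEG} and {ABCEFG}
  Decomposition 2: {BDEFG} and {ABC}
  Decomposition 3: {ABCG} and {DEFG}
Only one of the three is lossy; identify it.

Decomposition 1: common = {AEG}, closure = {ACDEFG} → lossless.
Decomposition 2: common = {B}, closure = {ABCDEF} → lossless.
Decomposition 3: common = {G}, closure = {AG} → lossy.

Decomposition 3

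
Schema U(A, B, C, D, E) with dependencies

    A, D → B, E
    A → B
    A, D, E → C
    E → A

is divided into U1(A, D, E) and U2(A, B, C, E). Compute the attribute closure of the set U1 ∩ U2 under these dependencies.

U1 ∩ U2 = {A, E}.
A → B applies, adding B
Closure: {A, B, E}.

A, B, E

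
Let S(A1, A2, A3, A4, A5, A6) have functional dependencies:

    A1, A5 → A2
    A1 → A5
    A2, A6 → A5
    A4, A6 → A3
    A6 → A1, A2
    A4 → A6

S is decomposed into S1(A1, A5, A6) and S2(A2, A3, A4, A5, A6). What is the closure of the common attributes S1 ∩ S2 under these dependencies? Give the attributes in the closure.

A1, A2, A5, A6

S1 ∩ S2 = {A5, A6}.
A6 → A1, A2 applies, adding A1, A2
Closure: {A1, A2, A5, A6}.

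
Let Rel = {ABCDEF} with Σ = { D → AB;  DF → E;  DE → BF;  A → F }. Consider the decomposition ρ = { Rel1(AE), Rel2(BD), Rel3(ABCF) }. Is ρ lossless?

Chase test. Columns are ABCDEF; row i has aⱼ where attribute j ∈ Reli, else bᵢⱼ.
Initial tableau (one row per fragment):
  row 1: a1 b12 b13 b14 a5 b16
  row 2: b21 a2 b23 a4 b25 b26
  row 3: a1 a2 a3 b34 b35 a6
Rows 1 and 3 agree on A; apply A→F and equate their F entries.
No row becomes fully distinguished — the join is lossy.

No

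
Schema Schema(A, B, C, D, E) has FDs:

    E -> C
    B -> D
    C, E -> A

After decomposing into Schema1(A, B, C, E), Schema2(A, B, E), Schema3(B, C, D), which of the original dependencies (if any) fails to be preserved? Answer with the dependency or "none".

E → C lies within Schema1.
B → D lies within Schema3.
C, E → A lies within Schema1.
Every dependency is enforceable on the fragments, so the decomposition is dependency-preserving.

none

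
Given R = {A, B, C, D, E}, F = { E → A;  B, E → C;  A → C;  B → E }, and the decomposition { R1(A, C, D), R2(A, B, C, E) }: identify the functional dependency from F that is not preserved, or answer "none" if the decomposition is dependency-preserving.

none

E → A lies within R2.
B, E → C lies within R2.
A → C lies within R1.
B → E lies within R2.
Every dependency is enforceable on the fragments, so the decomposition is dependency-preserving.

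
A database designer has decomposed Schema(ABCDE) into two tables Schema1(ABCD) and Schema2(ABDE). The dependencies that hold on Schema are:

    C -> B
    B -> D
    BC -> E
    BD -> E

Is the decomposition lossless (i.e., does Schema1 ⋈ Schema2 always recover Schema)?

Common attributes: Schema1 ∩ Schema2 = {ABD}.
Closure of {ABD}: BD → E applies, adding E. So (ABD)⁺ = {ABDE}.
This closure contains every attribute of Schema2, so Schema1 ∩ Schema2 → Schema2. The join is lossless.

Yes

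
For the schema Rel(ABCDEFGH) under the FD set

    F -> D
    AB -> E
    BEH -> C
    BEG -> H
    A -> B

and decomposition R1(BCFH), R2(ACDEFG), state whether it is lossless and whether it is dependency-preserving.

lossy and not dependency-preserving

Lossless test: (CF)⁺ = {CDF}, which is a superkey of neither fragment — lossy.
Dependency preservation: the restricted closure of {BEH} across the fragments never reaches {C}, so BEH → C cannot be enforced without a join — not preserved.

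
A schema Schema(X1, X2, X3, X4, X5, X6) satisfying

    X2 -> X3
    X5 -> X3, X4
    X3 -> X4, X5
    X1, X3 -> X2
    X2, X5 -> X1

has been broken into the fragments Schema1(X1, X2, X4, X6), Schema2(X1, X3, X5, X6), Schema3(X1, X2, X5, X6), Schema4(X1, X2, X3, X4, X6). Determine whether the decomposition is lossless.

Yes

Chase test. Columns are X1, X2, X3, X4, X5, X6; row i has aⱼ where attribute j ∈ Schemai, else bᵢⱼ.
Initial tableau (one row per fragment):
  row 1: a1 a2 b13 a4 b15 a6
  row 2: a1 b22 a3 b24 a5 a6
  row 3: a1 a2 b33 b34 a5 a6
  row 4: a1 a2 a3 a4 b45 a6
Rows 1 and 3 agree on X2; apply X2→X3 and equate their X3 entries.
Rows 1 and 4 agree on X2; apply X2→X3 and equate their X3 entries.
Rows 2 and 3 agree on X5; apply X5→X3, X4 and equate their X3, X4 entries.
Rows 1 and 2 agree on X3; apply X3→X4, X5 and equate their X4, X5 entries.
Rows 1 and 4 agree on X3; apply X3→X4, X5 and equate their X4, X5 entries.
Rows 1 and 2 agree on X1, X3; apply X1, X3→X2 and equate their X2 entries.
Row 1 is now all distinguished symbols — the join is lossless.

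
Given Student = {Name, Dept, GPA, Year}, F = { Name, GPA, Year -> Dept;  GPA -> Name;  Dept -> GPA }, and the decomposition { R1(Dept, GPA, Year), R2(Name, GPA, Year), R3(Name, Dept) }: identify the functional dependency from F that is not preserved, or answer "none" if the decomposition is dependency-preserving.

Name, GPA, Year → Dept: restricted closure across fragments reaches Dept.
GPA → Name lies within R2.
Dept → GPA lies within R1.
Every dependency is enforceable on the fragments, so the decomposition is dependency-preserving.

none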